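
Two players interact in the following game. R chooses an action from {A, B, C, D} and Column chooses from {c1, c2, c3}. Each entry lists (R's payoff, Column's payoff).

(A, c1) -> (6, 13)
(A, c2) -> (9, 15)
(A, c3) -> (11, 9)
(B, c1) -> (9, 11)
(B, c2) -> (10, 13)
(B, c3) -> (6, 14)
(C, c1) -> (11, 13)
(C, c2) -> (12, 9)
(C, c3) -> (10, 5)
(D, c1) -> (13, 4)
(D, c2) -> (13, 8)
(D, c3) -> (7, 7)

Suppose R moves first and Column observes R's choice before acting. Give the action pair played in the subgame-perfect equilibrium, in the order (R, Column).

Column best-responds to each possible R move:
- A → Column plays c2 (best of 13, 15, 9); R gets 9.
- B → Column plays c3 (best of 11, 13, 14); R gets 6.
- C → Column plays c1 (best of 13, 9, 5); R gets 11.
- D → Column plays c2 (best of 4, 8, 7); R gets 13.
Among 9, 6, 11, 13, the best is 13 at D. Subgame-perfect outcome: (D, c2) with payoffs (13, 8).

(D, c2)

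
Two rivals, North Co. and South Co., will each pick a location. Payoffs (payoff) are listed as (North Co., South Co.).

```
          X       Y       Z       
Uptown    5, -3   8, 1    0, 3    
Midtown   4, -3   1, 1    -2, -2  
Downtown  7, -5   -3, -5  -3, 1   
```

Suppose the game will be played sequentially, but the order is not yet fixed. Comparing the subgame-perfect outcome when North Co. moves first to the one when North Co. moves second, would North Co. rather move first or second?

If North Co. leads: South Co.'s best replies are Uptown→Z, Midtown→Y, Downtown→Z; North Co.'s induced payoffs 0, 1, -3; outcome (Midtown, Y), payoffs (1, 1).
If South Co. leads: North Co.'s best replies are X→Downtown, Y→Uptown, Z→Uptown; South Co.'s induced payoffs -5, 1, 3; outcome (Uptown, Z), payoffs (0, 3).
North Co. gets 1 moving first and 0 moving second, so North Co. prefers to move first.

first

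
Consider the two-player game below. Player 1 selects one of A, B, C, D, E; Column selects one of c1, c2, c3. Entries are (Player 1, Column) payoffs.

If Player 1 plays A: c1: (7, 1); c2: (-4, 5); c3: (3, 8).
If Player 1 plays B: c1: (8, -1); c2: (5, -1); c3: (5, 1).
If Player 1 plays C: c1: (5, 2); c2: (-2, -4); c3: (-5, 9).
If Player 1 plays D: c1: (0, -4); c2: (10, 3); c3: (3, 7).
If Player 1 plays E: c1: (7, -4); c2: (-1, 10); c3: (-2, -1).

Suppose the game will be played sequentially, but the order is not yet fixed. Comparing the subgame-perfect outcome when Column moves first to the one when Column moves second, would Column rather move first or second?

If Player 1 leads: Column's best replies are A→c3, B→c3, C→c3, D→c3, E→c2; Player 1's induced payoffs 3, 5, -5, 3, -1; outcome (B, c3), payoffs (5, 1).
If Column leads: Player 1's best replies are c1→B, c2→D, c3→B; Column's induced payoffs -1, 3, 1; outcome (D, c2), payoffs (10, 3).
Column gets 3 moving first and 1 moving second, so Column prefers to move first.

first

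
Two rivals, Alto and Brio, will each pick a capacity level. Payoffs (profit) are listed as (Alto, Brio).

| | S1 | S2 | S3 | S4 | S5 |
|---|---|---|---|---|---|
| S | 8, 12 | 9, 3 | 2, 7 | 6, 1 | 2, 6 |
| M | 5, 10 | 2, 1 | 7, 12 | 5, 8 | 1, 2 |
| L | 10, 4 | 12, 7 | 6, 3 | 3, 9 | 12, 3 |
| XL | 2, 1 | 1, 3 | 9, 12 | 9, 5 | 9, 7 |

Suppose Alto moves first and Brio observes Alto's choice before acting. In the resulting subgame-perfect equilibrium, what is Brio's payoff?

12

Brio best-responds to each possible Alto move:
- S: Brio compares 12, 3, 7, 1, 6 and picks S1; Alto would get 8.
- M: Brio compares 10, 1, 12, 8, 2 and picks S3; Alto would get 7.
- L: Brio compares 4, 7, 3, 9, 3 and picks S4; Alto would get 3.
- XL: Brio compares 1, 3, 12, 5, 7 and picks S3; Alto would get 9.
Maximizing over 8, 7, 3, 9, Alto chooses XL. Subgame-perfect outcome: (XL, S3) with payoffs (9, 12).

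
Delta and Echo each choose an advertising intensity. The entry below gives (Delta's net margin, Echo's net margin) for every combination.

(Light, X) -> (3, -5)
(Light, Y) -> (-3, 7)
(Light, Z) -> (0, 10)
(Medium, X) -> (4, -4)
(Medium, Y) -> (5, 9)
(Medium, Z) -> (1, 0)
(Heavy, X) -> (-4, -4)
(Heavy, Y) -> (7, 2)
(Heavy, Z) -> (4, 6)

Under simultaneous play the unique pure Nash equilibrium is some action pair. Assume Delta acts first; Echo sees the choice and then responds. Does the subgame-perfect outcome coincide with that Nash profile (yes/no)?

Backward induction with Delta moving first.
- Light: Echo compares -5, 7, 10 and picks Z; Delta would get 0.
- Medium: Echo compares -4, 9, 0 and picks Y; Delta would get 5.
- Heavy: Echo compares -4, 2, 6 and picks Z; Delta would get 4.
Maximizing over 0, 5, 4, Delta chooses Medium. Subgame-perfect outcome: (Medium, Y) with payoffs (5, 9).
Now find the simultaneous Nash equilibrium.
Delta's best replies: X→Medium; Y→Heavy; Z→Heavy.
Echo's best replies: Light→Z; Medium→Y; Heavy→Z.
Only (Heavy, Z) has each player best-responding; Nash payoffs (4, 6).
Sequential outcome (Medium, Y) differs from the Nash profile (Heavy, Z).

no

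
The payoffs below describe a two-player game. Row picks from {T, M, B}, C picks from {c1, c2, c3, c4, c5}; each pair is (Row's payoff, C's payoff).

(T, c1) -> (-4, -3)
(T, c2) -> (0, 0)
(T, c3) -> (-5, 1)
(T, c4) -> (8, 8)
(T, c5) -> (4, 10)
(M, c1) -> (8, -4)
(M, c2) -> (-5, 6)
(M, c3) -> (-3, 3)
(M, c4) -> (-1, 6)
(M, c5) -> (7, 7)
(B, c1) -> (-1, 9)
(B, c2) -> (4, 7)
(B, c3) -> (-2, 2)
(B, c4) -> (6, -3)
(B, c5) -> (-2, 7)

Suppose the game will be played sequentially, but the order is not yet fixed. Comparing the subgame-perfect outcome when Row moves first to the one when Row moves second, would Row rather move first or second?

If Row leads: C's best replies are T→c5, M→c5, B→c1; Row's induced payoffs 4, 7, -1; outcome (M, c5), payoffs (7, 7).
If C leads: Row's best replies are c1→M, c2→B, c3→B, c4→T, c5→M; C's induced payoffs -4, 7, 2, 8, 7; outcome (T, c4), payoffs (8, 8).
Row gets 7 moving first and 8 moving second, so Row prefers to move second.

second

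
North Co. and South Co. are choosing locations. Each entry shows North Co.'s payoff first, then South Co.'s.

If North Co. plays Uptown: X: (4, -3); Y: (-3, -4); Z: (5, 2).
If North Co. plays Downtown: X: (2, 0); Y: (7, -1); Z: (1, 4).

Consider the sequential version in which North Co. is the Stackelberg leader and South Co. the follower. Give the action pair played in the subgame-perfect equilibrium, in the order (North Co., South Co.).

(Uptown, Z)

Backward induction with North Co. moving first.
- Uptown → South Co. plays Z (best of -3, -4, 2); North Co. gets 5.
- Downtown → South Co. plays Z (best of 0, -1, 4); North Co. gets 1.
North Co.'s induced payoffs are 5, 1, so North Co. commits to Uptown. Subgame-perfect outcome: (Uptown, Z) with payoffs (5, 2).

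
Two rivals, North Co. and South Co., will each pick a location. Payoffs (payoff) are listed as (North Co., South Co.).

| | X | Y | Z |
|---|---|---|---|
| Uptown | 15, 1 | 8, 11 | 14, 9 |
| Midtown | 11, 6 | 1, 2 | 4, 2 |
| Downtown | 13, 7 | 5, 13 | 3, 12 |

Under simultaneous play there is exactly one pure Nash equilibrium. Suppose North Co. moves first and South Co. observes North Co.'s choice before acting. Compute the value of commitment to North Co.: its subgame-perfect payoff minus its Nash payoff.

3

Solve by backward induction (North Co. leads).
- Uptown → South Co. plays Y (best of 1, 11, 9); North Co. gets 8.
- Midtown → South Co. plays X (best of 6, 2, 2); North Co. gets 11.
- Downtown → South Co. plays Y (best of 7, 13, 12); North Co. gets 5.
Among 8, 11, 5, the best is 11 at Midtown. Subgame-perfect outcome: (Midtown, X) with payoffs (11, 6).
Now find the simultaneous Nash equilibrium.
North Co.'s best replies: X→Uptown; Y→Uptown; Z→Uptown.
South Co.'s best replies: Uptown→Y; Midtown→X; Downtown→Y.
Only (Uptown, Y) has each player best-responding; Nash payoffs (8, 11).
North Co.'s commitment gain: 11 − 8 = 3.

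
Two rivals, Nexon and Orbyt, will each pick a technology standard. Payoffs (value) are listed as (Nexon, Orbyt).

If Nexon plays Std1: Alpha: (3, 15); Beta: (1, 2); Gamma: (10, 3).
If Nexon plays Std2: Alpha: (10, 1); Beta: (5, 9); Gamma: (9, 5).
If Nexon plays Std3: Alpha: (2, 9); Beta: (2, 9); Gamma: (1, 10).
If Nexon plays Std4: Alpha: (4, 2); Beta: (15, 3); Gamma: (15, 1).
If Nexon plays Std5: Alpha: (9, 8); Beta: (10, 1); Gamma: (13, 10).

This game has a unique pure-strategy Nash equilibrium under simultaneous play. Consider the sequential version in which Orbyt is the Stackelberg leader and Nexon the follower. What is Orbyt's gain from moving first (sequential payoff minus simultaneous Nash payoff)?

0

Solve by backward induction (Orbyt leads).
- Alpha → Nexon plays Std2 (best of 3, 10, 2, 4, 9); Orbyt gets 1.
- Beta → Nexon plays Std4 (best of 1, 5, 2, 15, 10); Orbyt gets 3.
- Gamma → Nexon plays Std4 (best of 10, 9, 1, 15, 13); Orbyt gets 1.
Maximizing over 1, 3, 1, Orbyt chooses Beta. Subgame-perfect outcome: (Std4, Beta) with payoffs (15, 3).
Under simultaneous play:
Nexon's best replies: Alpha→Std2; Beta→Std4; Gamma→Std4.
Orbyt's best replies: Std1→Alpha; Std2→Beta; Std3→Gamma; Std4→Beta; Std5→Gamma.
Only (Std4, Beta) has each player best-responding; Nash payoffs (15, 3).
Orbyt's commitment gain: 3 − 3 = 0.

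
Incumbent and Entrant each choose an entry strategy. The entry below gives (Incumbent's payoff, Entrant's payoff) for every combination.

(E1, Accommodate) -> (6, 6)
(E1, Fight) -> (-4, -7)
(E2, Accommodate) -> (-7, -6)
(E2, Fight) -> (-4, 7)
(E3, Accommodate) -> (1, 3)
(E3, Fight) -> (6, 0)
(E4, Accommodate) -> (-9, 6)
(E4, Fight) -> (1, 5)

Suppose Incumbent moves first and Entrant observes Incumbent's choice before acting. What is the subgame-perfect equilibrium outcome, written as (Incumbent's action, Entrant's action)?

(E1, Accommodate)

Backward induction with Incumbent moving first.
- E1: BR = Accommodate, leader payoff 6.
- E2: BR = Fight, leader payoff -4.
- E3: BR = Accommodate, leader payoff 1.
- E4: BR = Accommodate, leader payoff -9.
Incumbent's induced payoffs are 6, -4, 1, -9, so Incumbent commits to E1. Subgame-perfect outcome: (E1, Accommodate) with payoffs (6, 6).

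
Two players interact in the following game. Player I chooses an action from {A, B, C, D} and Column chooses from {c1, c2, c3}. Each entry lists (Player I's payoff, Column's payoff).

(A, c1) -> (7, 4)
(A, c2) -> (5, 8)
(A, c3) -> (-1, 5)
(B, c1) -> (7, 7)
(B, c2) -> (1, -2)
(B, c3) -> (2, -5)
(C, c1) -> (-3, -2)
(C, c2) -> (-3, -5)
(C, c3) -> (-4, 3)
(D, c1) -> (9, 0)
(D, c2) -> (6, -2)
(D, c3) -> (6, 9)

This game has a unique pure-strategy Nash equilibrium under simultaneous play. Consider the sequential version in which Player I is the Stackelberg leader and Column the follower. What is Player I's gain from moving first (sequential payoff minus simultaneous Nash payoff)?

Work backward from Column's decision.
- A: Column compares 4, 8, 5 and picks c2; Player I would get 5.
- B: Column compares 7, -2, -5 and picks c1; Player I would get 7.
- C: Column compares -2, -5, 3 and picks c3; Player I would get -4.
- D: Column compares 0, -2, 9 and picks c3; Player I would get 6.
Maximizing over 5, 7, -4, 6, Player I chooses B. Subgame-perfect outcome: (B, c1) with payoffs (7, 7).
Under simultaneous play:
Player I's best replies: c1→D; c2→D; c3→D.
Column's best replies: A→c2; B→c1; C→c3; D→c3.
Only (D, c3) has each player best-responding; Nash payoffs (6, 9).
Player I's commitment gain: 7 − 6 = 1.

1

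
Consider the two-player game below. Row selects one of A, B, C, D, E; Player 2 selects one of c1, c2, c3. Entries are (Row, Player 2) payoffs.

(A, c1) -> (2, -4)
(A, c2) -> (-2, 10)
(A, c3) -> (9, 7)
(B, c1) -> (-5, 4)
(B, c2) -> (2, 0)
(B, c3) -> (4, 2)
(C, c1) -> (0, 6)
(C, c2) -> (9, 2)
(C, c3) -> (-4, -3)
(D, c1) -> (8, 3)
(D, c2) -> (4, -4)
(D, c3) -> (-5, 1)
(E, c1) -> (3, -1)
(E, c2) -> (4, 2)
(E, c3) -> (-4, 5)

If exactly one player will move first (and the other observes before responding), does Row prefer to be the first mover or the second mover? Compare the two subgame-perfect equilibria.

second

If Row leads: Player 2's best replies are A→c2, B→c1, C→c1, D→c1, E→c3; Row's induced payoffs -2, -5, 0, 8, -4; outcome (D, c1), payoffs (8, 3).
If Player 2 leads: Row's best replies are c1→D, c2→C, c3→A; Player 2's induced payoffs 3, 2, 7; outcome (A, c3), payoffs (9, 7).
Row gets 8 moving first and 9 moving second, so Row prefers to move second.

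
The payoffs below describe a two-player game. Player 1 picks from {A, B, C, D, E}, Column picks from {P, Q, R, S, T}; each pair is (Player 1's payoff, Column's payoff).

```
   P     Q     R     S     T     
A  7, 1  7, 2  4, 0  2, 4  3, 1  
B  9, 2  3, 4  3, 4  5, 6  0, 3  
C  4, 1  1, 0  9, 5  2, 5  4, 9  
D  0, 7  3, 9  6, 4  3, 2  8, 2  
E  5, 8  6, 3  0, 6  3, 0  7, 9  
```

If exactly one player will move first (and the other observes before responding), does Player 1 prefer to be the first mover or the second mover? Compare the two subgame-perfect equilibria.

If Player 1 leads: Column's best replies are A→S, B→S, C→T, D→Q, E→T; Player 1's induced payoffs 2, 5, 4, 3, 7; outcome (E, T), payoffs (7, 9).
If Column leads: Player 1's best replies are P→B, Q→A, R→C, S→B, T→D; Column's induced payoffs 2, 2, 5, 6, 2; outcome (B, S), payoffs (5, 6).
Player 1 gets 7 moving first and 5 moving second, so Player 1 prefers to move first.

first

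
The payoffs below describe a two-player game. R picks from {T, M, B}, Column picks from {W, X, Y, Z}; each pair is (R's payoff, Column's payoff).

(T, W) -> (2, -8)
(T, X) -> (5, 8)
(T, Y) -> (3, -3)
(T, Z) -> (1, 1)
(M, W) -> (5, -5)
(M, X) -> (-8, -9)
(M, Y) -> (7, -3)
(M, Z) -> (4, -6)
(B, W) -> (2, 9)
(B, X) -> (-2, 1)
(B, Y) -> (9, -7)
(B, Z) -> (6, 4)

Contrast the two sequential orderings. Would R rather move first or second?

first

If R leads: Column's best replies are T→X, M→Y, B→W; R's induced payoffs 5, 7, 2; outcome (M, Y), payoffs (7, -3).
If Column leads: R's best replies are W→M, X→T, Y→B, Z→B; Column's induced payoffs -5, 8, -7, 4; outcome (T, X), payoffs (5, 8).
R gets 7 moving first and 5 moving second, so R prefers to move first.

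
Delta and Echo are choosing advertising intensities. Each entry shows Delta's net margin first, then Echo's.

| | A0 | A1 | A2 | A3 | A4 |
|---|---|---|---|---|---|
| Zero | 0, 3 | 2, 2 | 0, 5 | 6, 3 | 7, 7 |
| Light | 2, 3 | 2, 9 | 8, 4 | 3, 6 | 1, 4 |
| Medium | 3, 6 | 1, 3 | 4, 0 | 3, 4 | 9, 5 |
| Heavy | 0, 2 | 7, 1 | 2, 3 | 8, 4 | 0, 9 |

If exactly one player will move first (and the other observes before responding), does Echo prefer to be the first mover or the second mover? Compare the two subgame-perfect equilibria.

If Delta leads: Echo's best replies are Zero→A4, Light→A1, Medium→A0, Heavy→A4; Delta's induced payoffs 7, 2, 3, 0; outcome (Zero, A4), payoffs (7, 7).
If Echo leads: Delta's best replies are A0→Medium, A1→Heavy, A2→Light, A3→Heavy, A4→Medium; Echo's induced payoffs 6, 1, 4, 4, 5; outcome (Medium, A0), payoffs (3, 6).
Echo gets 6 moving first and 7 moving second, so Echo prefers to move second.

second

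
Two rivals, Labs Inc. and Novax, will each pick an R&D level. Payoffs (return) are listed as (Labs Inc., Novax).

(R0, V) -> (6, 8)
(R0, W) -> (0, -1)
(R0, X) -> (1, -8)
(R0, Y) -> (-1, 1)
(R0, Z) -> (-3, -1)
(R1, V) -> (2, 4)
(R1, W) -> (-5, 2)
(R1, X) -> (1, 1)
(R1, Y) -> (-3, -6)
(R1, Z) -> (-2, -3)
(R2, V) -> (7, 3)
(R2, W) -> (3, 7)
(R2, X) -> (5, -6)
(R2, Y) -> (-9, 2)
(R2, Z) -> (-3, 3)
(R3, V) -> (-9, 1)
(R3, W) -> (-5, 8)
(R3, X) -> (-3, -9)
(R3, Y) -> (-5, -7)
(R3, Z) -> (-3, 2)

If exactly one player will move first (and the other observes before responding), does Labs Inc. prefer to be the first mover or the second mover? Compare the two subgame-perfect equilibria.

first

If Labs Inc. leads: Novax's best replies are R0→V, R1→V, R2→W, R3→W; Labs Inc.'s induced payoffs 6, 2, 3, -5; outcome (R0, V), payoffs (6, 8).
If Novax leads: Labs Inc.'s best replies are V→R2, W→R2, X→R2, Y→R0, Z→R1; Novax's induced payoffs 3, 7, -6, 1, -3; outcome (R2, W), payoffs (3, 7).
Labs Inc. gets 6 moving first and 3 moving second, so Labs Inc. prefers to move first.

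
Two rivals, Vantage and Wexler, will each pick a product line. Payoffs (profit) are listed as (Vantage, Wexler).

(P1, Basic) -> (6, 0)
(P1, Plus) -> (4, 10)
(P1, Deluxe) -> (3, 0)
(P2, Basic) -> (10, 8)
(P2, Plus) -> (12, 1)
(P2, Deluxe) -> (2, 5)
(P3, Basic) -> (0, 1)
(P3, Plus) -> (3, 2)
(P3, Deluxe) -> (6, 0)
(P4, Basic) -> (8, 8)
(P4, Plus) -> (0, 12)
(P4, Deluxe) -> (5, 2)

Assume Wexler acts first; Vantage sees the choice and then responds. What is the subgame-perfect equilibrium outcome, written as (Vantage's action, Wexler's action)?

Vantage best-responds to each possible Wexler move:
- Basic: Vantage compares 6, 10, 0, 8 and picks P2; Wexler would get 8.
- Plus: Vantage compares 4, 12, 3, 0 and picks P2; Wexler would get 1.
- Deluxe: Vantage compares 3, 2, 6, 5 and picks P3; Wexler would get 0.
Among 8, 1, 0, the best is 8 at Basic. Subgame-perfect outcome: (P2, Basic) with payoffs (10, 8).

(P2, Basic)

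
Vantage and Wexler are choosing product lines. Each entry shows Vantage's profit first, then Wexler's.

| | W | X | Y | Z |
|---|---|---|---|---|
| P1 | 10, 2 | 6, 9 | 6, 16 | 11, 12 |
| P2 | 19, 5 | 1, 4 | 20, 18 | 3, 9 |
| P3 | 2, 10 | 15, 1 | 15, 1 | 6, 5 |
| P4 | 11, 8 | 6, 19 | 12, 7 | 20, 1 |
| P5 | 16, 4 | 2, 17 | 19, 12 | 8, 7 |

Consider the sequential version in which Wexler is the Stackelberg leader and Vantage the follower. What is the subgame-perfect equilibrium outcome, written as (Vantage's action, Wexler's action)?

(P2, Y)

Work backward from Vantage's decision.
- W: Vantage compares 10, 19, 2, 11, 16 and picks P2; Wexler would get 5.
- X: Vantage compares 6, 1, 15, 6, 2 and picks P3; Wexler would get 1.
- Y: Vantage compares 6, 20, 15, 12, 19 and picks P2; Wexler would get 18.
- Z: Vantage compares 11, 3, 6, 20, 8 and picks P4; Wexler would get 1.
Wexler's induced payoffs are 5, 1, 18, 1, so Wexler commits to Y. Subgame-perfect outcome: (P2, Y) with payoffs (20, 18).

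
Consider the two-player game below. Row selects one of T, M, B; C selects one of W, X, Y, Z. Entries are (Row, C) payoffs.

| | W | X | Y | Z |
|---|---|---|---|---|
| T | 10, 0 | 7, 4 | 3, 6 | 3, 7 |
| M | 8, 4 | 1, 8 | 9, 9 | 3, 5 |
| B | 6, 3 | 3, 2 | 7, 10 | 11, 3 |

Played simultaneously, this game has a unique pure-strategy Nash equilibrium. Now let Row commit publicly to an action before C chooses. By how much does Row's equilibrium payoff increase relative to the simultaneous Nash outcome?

0

C best-responds to each possible Row move:
- T → C plays Z (best of 0, 4, 6, 7); Row gets 3.
- M → C plays Y (best of 4, 8, 9, 5); Row gets 9.
- B → C plays Y (best of 3, 2, 10, 3); Row gets 7.
Row's induced payoffs are 3, 9, 7, so Row commits to M. Subgame-perfect outcome: (M, Y) with payoffs (9, 9).
Under simultaneous play:
Row's best replies: W→T; X→T; Y→M; Z→B.
C's best replies: T→Z; M→Y; B→Y.
The unique mutual best reply is (M, Y), giving (9, 9).
Row's commitment gain: 9 − 9 = 0.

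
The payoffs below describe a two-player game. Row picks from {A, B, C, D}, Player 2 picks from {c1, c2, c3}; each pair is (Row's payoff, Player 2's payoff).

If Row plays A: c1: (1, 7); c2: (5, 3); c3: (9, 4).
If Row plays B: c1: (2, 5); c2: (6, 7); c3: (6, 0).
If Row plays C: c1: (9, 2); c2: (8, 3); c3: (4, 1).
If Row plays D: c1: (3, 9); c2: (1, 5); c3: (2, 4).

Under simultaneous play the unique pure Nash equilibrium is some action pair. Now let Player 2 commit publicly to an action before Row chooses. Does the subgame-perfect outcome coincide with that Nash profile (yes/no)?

Row best-responds to each possible Player 2 move:
- c1: BR = C, leader payoff 2.
- c2: BR = C, leader payoff 3.
- c3: BR = A, leader payoff 4.
Maximizing over 2, 3, 4, Player 2 chooses c3. Subgame-perfect outcome: (A, c3) with payoffs (9, 4).
Now find the simultaneous Nash equilibrium.
Row's best replies: c1→C; c2→C; c3→A.
Player 2's best replies: A→c1; B→c2; C→c2; D→c1.
The unique mutual best reply is (C, c2), giving (8, 3).
Sequential outcome (A, c3) differs from the Nash profile (C, c2).

no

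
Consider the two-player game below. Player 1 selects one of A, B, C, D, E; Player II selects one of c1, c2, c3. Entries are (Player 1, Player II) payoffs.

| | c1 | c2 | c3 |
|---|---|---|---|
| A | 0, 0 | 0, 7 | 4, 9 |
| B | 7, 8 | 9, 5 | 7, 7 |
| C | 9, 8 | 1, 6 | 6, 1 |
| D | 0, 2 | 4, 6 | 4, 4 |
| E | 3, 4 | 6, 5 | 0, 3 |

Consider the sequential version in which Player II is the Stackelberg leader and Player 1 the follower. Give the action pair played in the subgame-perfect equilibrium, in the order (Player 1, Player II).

(C, c1)

Player 1 best-responds to each possible Player II move:
- c1: Player 1 compares 0, 7, 9, 0, 3 and picks C; Player II would get 8.
- c2: Player 1 compares 0, 9, 1, 4, 6 and picks B; Player II would get 5.
- c3: Player 1 compares 4, 7, 6, 4, 0 and picks B; Player II would get 7.
Player II's induced payoffs are 8, 5, 7, so Player II commits to c1. Subgame-perfect outcome: (C, c1) with payoffs (9, 8).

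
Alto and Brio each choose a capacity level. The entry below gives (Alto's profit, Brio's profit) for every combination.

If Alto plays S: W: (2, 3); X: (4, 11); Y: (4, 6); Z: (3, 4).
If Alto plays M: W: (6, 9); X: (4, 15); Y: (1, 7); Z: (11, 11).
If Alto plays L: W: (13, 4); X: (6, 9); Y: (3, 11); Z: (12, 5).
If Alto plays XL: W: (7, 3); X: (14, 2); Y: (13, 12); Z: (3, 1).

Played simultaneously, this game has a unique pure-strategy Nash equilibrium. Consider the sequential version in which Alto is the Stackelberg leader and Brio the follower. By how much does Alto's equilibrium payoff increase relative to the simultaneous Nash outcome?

Solve by backward induction (Alto leads).
- S → Brio plays X (best of 3, 11, 6, 4); Alto gets 4.
- M → Brio plays X (best of 9, 15, 7, 11); Alto gets 4.
- L → Brio plays Y (best of 4, 9, 11, 5); Alto gets 3.
- XL → Brio plays Y (best of 3, 2, 12, 1); Alto gets 13.
Maximizing over 4, 4, 3, 13, Alto chooses XL. Subgame-perfect outcome: (XL, Y) with payoffs (13, 12).
Under simultaneous play:
Alto's best replies: W→L; X→XL; Y→XL; Z→L.
Brio's best replies: S→X; M→X; L→Y; XL→Y.
The unique mutual best reply is (XL, Y), giving (13, 12).
Alto's commitment gain: 13 − 13 = 0.

0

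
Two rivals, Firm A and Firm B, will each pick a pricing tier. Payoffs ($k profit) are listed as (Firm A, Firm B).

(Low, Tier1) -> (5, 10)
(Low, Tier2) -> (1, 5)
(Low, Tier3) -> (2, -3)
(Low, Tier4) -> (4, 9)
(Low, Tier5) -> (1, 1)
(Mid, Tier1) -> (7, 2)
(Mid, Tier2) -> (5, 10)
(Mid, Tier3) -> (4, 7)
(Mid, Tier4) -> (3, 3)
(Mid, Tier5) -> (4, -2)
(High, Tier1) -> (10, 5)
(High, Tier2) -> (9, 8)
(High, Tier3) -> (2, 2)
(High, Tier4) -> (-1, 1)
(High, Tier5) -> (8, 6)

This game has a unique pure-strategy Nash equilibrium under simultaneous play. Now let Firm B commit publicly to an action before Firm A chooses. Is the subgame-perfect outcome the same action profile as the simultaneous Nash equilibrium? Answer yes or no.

no

Work backward from Firm A's decision.
- Tier1: Firm A compares 5, 7, 10 and picks High; Firm B would get 5.
- Tier2: Firm A compares 1, 5, 9 and picks High; Firm B would get 8.
- Tier3: Firm A compares 2, 4, 2 and picks Mid; Firm B would get 7.
- Tier4: Firm A compares 4, 3, -1 and picks Low; Firm B would get 9.
- Tier5: Firm A compares 1, 4, 8 and picks High; Firm B would get 6.
Maximizing over 5, 8, 7, 9, 6, Firm B chooses Tier4. Subgame-perfect outcome: (Low, Tier4) with payoffs (4, 9).
For the simultaneous game, intersect best replies.
Firm A's best replies: Tier1→High; Tier2→High; Tier3→Mid; Tier4→Low; Tier5→High.
Firm B's best replies: Low→Tier1; Mid→Tier2; High→Tier2.
Only (High, Tier2) has each player best-responding; Nash payoffs (9, 8).
Sequential outcome (Low, Tier4) differs from the Nash profile (High, Tier2).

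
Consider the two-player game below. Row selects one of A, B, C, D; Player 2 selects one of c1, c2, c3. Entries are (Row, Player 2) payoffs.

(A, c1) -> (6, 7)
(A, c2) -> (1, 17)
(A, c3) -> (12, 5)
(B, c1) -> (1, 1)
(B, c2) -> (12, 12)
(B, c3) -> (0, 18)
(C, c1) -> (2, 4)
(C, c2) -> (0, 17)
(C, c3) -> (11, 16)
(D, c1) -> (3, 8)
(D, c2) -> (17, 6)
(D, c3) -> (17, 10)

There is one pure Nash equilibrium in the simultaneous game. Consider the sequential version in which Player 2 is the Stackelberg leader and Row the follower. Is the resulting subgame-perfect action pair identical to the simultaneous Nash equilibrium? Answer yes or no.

Backward induction with Player 2 moving first.
- c1 → Row plays A (best of 6, 1, 2, 3); Player 2 gets 7.
- c2 → Row plays D (best of 1, 12, 0, 17); Player 2 gets 6.
- c3 → Row plays D (best of 12, 0, 11, 17); Player 2 gets 10.
Maximizing over 7, 6, 10, Player 2 chooses c3. Subgame-perfect outcome: (D, c3) with payoffs (17, 10).
For the simultaneous game, intersect best replies.
Row's best replies: c1→A; c2→D; c3→D.
Player 2's best replies: A→c2; B→c3; C→c2; D→c3.
The unique mutual best reply is (D, c3), giving (17, 10).
Sequential outcome (D, c3) coincides with the Nash profile (D, c3).

yes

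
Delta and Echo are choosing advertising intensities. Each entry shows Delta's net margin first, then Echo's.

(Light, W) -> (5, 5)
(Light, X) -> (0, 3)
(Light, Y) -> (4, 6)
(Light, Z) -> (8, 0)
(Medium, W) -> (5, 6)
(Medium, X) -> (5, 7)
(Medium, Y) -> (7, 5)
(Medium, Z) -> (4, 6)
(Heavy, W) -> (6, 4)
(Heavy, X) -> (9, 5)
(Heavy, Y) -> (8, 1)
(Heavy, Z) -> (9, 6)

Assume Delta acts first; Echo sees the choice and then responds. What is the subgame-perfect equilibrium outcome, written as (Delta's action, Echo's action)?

Backward induction with Delta moving first.
- Light: BR = Y, leader payoff 4.
- Medium: BR = X, leader payoff 5.
- Heavy: BR = Z, leader payoff 9.
Among 4, 5, 9, the best is 9 at Heavy. Subgame-perfect outcome: (Heavy, Z) with payoffs (9, 6).

(Heavy, Z)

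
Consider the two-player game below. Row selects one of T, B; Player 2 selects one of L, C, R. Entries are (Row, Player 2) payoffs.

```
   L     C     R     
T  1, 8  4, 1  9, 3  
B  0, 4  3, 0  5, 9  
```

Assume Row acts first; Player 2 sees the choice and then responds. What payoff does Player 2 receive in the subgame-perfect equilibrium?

Work backward from Player 2's decision.
- T: BR = L, leader payoff 1.
- B: BR = R, leader payoff 5.
Maximizing over 1, 5, Row chooses B. Subgame-perfect outcome: (B, R) with payoffs (5, 9).

9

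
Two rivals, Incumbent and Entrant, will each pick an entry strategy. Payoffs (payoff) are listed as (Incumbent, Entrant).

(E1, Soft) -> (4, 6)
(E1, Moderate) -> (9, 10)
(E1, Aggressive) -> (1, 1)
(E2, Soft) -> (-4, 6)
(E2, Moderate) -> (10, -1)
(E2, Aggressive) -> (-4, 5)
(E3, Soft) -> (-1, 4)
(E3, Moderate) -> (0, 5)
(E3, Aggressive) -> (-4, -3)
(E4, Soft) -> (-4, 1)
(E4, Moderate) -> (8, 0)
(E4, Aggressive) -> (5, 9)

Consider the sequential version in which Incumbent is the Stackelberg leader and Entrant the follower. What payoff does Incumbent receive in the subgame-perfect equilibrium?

Solve by backward induction (Incumbent leads).
- E1 → Entrant plays Moderate (best of 6, 10, 1); Incumbent gets 9.
- E2 → Entrant plays Soft (best of 6, -1, 5); Incumbent gets -4.
- E3 → Entrant plays Moderate (best of 4, 5, -3); Incumbent gets 0.
- E4 → Entrant plays Aggressive (best of 1, 0, 9); Incumbent gets 5.
Maximizing over 9, -4, 0, 5, Incumbent chooses E1. Subgame-perfect outcome: (E1, Moderate) with payoffs (9, 10).

9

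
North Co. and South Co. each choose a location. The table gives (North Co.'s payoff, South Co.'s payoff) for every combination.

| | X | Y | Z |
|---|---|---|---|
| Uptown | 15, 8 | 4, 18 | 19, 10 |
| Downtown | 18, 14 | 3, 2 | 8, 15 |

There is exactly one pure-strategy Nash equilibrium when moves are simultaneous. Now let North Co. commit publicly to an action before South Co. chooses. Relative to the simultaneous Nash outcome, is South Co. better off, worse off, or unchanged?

Backward induction with North Co. moving first.
- Uptown → South Co. plays Y (best of 8, 18, 10); North Co. gets 4.
- Downtown → South Co. plays Z (best of 14, 2, 15); North Co. gets 8.
Among 4, 8, the best is 8 at Downtown. Subgame-perfect outcome: (Downtown, Z) with payoffs (8, 15).
Under simultaneous play:
North Co.'s best replies: X→Downtown; Y→Uptown; Z→Uptown.
South Co.'s best replies: Uptown→Y; Downtown→Z.
The unique mutual best reply is (Uptown, Y), giving (4, 18).
South Co. earns 15 sequentially versus 18 at the Nash outcome: worse off.

worse off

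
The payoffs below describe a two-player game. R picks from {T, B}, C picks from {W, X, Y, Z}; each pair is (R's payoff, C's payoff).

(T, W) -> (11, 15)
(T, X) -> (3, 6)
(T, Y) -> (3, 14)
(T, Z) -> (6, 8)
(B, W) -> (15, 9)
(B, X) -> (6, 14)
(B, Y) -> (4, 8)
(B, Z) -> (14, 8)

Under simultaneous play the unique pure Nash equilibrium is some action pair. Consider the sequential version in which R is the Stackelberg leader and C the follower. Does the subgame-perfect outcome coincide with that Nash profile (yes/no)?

Solve by backward induction (R leads).
- T → C plays W (best of 15, 6, 14, 8); R gets 11.
- B → C plays X (best of 9, 14, 8, 8); R gets 6.
Among 11, 6, the best is 11 at T. Subgame-perfect outcome: (T, W) with payoffs (11, 15).
Now find the simultaneous Nash equilibrium.
R's best replies: W→B; X→B; Y→B; Z→B.
C's best replies: T→W; B→X.
Only (B, X) has each player best-responding; Nash payoffs (6, 14).
Sequential outcome (T, W) differs from the Nash profile (B, X).

no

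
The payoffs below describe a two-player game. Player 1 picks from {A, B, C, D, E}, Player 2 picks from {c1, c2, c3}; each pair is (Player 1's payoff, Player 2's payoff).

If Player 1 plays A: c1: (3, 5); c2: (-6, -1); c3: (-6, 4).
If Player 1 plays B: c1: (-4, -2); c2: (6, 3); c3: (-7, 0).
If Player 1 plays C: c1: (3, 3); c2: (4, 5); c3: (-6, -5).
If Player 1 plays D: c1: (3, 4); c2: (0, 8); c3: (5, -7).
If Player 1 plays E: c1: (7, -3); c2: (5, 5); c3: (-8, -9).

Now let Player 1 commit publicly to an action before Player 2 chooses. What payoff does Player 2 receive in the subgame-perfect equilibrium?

3

Player 2 best-responds to each possible Player 1 move:
- A → Player 2 plays c1 (best of 5, -1, 4); Player 1 gets 3.
- B → Player 2 plays c2 (best of -2, 3, 0); Player 1 gets 6.
- C → Player 2 plays c2 (best of 3, 5, -5); Player 1 gets 4.
- D → Player 2 plays c2 (best of 4, 8, -7); Player 1 gets 0.
- E → Player 2 plays c2 (best of -3, 5, -9); Player 1 gets 5.
Among 3, 6, 4, 0, 5, the best is 6 at B. Subgame-perfect outcome: (B, c2) with payoffs (6, 3).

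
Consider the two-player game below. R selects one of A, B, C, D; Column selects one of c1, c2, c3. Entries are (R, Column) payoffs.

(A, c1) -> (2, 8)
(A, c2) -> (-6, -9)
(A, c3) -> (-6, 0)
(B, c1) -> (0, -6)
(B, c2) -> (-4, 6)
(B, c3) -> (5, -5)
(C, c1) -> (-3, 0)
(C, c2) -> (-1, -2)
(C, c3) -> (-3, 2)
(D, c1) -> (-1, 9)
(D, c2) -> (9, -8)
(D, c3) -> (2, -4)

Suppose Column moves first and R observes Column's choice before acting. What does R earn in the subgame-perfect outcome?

R best-responds to each possible Column move:
- c1: BR = A, leader payoff 8.
- c2: BR = D, leader payoff -8.
- c3: BR = B, leader payoff -5.
Column's induced payoffs are 8, -8, -5, so Column commits to c1. Subgame-perfect outcome: (A, c1) with payoffs (2, 8).

2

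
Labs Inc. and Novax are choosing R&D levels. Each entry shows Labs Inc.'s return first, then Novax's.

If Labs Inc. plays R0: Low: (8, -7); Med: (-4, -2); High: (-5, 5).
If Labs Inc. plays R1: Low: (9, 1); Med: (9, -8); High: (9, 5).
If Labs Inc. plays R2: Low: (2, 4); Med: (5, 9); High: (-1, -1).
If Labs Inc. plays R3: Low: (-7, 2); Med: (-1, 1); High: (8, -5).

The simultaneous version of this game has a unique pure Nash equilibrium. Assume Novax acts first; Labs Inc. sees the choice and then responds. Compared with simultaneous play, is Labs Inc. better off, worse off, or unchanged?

unchanged

Work backward from Labs Inc.'s decision.
- Low → Labs Inc. plays R1 (best of 8, 9, 2, -7); Novax gets 1.
- Med → Labs Inc. plays R1 (best of -4, 9, 5, -1); Novax gets -8.
- High → Labs Inc. plays R1 (best of -5, 9, -1, 8); Novax gets 5.
Novax's induced payoffs are 1, -8, 5, so Novax commits to High. Subgame-perfect outcome: (R1, High) with payoffs (9, 5).
Under simultaneous play:
Labs Inc.'s best replies: Low→R1; Med→R1; High→R1.
Novax's best replies: R0→High; R1→High; R2→Med; R3→Low.
The unique mutual best reply is (R1, High), giving (9, 5).
Labs Inc. earns 9 sequentially versus 9 at the Nash outcome: unchanged.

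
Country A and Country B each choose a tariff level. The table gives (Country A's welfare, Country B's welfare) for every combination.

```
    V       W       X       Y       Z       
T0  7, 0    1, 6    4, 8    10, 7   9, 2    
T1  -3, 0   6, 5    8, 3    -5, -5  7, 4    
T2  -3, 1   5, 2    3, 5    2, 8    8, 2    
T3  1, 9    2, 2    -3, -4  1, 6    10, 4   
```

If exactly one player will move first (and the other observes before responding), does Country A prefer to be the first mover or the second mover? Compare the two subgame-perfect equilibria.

If Country A leads: Country B's best replies are T0→X, T1→W, T2→Y, T3→V; Country A's induced payoffs 4, 6, 2, 1; outcome (T1, W), payoffs (6, 5).
If Country B leads: Country A's best replies are V→T0, W→T1, X→T1, Y→T0, Z→T3; Country B's induced payoffs 0, 5, 3, 7, 4; outcome (T0, Y), payoffs (10, 7).
Country A gets 6 moving first and 10 moving second, so Country A prefers to move second.

second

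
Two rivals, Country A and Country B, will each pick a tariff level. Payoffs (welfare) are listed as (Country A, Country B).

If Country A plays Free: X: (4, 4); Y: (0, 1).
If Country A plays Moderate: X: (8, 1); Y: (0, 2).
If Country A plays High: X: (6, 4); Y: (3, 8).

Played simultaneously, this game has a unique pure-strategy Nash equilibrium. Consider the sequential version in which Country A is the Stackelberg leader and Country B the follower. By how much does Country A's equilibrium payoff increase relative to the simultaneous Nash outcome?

1

Backward induction with Country A moving first.
- Free: BR = X, leader payoff 4.
- Moderate: BR = Y, leader payoff 0.
- High: BR = Y, leader payoff 3.
Among 4, 0, 3, the best is 4 at Free. Subgame-perfect outcome: (Free, X) with payoffs (4, 4).
For the simultaneous game, intersect best replies.
Country A's best replies: X→Moderate; Y→High.
Country B's best replies: Free→X; Moderate→Y; High→Y.
Only (High, Y) has each player best-responding; Nash payoffs (3, 8).
Country A's commitment gain: 4 − 3 = 1.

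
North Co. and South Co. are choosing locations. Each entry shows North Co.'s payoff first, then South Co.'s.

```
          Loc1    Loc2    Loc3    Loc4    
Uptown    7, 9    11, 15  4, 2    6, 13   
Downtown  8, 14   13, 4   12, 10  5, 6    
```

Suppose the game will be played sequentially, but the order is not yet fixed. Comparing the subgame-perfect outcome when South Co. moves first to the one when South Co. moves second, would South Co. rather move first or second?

If North Co. leads: South Co.'s best replies are Uptown→Loc2, Downtown→Loc1; North Co.'s induced payoffs 11, 8; outcome (Uptown, Loc2), payoffs (11, 15).
If South Co. leads: North Co.'s best replies are Loc1→Downtown, Loc2→Downtown, Loc3→Downtown, Loc4→Uptown; South Co.'s induced payoffs 14, 4, 10, 13; outcome (Downtown, Loc1), payoffs (8, 14).
South Co. gets 14 moving first and 15 moving second, so South Co. prefers to move second.

second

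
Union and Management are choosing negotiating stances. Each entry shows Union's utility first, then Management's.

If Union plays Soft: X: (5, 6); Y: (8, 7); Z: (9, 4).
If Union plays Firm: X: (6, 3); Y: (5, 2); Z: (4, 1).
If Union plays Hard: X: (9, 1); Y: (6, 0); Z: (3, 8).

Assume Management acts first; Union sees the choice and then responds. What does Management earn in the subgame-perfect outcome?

Work backward from Union's decision.
- X: Union compares 5, 6, 9 and picks Hard; Management would get 1.
- Y: Union compares 8, 5, 6 and picks Soft; Management would get 7.
- Z: Union compares 9, 4, 3 and picks Soft; Management would get 4.
Among 1, 7, 4, the best is 7 at Y. Subgame-perfect outcome: (Soft, Y) with payoffs (8, 7).

7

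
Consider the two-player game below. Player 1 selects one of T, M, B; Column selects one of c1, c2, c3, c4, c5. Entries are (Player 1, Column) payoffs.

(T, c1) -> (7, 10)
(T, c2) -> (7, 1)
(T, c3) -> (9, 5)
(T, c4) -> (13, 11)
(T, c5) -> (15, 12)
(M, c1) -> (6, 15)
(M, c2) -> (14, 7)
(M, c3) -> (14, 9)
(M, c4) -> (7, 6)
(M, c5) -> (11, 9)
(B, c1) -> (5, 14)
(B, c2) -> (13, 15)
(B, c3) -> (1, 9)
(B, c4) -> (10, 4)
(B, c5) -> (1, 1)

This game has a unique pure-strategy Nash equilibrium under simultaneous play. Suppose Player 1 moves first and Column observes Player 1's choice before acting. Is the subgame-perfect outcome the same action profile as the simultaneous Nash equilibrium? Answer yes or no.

yes

Backward induction with Player 1 moving first.
- T: Column compares 10, 1, 5, 11, 12 and picks c5; Player 1 would get 15.
- M: Column compares 15, 7, 9, 6, 9 and picks c1; Player 1 would get 6.
- B: Column compares 14, 15, 9, 4, 1 and picks c2; Player 1 would get 13.
Maximizing over 15, 6, 13, Player 1 chooses T. Subgame-perfect outcome: (T, c5) with payoffs (15, 12).
For the simultaneous game, intersect best replies.
Player 1's best replies: c1→T; c2→M; c3→M; c4→T; c5→T.
Column's best replies: T→c5; M→c1; B→c2.
The unique mutual best reply is (T, c5), giving (15, 12).
Sequential outcome (T, c5) coincides with the Nash profile (T, c5).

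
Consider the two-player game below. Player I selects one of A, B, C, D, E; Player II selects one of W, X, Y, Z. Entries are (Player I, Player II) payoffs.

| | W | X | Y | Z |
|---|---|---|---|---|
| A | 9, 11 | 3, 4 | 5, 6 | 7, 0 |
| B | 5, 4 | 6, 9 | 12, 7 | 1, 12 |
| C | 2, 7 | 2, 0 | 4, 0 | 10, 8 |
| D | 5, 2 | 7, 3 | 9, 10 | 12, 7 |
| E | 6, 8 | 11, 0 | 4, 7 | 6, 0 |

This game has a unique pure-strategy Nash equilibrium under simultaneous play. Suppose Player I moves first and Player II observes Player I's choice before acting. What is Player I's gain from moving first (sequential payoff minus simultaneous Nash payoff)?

Work backward from Player II's decision.
- A: Player II compares 11, 4, 6, 0 and picks W; Player I would get 9.
- B: Player II compares 4, 9, 7, 12 and picks Z; Player I would get 1.
- C: Player II compares 7, 0, 0, 8 and picks Z; Player I would get 10.
- D: Player II compares 2, 3, 10, 7 and picks Y; Player I would get 9.
- E: Player II compares 8, 0, 7, 0 and picks W; Player I would get 6.
Player I's induced payoffs are 9, 1, 10, 9, 6, so Player I commits to C. Subgame-perfect outcome: (C, Z) with payoffs (10, 8).
Now find the simultaneous Nash equilibrium.
Player I's best replies: W→A; X→E; Y→B; Z→D.
Player II's best replies: A→W; B→Z; C→Z; D→Y; E→W.
The unique mutual best reply is (A, W), giving (9, 11).
Player I's commitment gain: 10 − 9 = 1.

1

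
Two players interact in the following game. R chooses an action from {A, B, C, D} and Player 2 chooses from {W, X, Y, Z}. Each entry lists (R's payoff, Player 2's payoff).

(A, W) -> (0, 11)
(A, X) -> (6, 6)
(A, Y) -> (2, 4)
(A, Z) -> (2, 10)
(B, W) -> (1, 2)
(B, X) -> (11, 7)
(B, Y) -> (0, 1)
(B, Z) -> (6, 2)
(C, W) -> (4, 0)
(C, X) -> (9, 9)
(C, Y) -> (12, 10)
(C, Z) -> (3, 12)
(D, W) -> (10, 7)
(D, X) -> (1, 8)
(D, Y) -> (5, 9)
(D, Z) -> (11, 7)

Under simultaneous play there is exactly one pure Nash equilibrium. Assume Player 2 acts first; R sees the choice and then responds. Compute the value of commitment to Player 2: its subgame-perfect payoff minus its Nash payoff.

3

Backward induction with Player 2 moving first.
- W → R plays D (best of 0, 1, 4, 10); Player 2 gets 7.
- X → R plays B (best of 6, 11, 9, 1); Player 2 gets 7.
- Y → R plays C (best of 2, 0, 12, 5); Player 2 gets 10.
- Z → R plays D (best of 2, 6, 3, 11); Player 2 gets 7.
Among 7, 7, 10, 7, the best is 10 at Y. Subgame-perfect outcome: (C, Y) with payoffs (12, 10).
Under simultaneous play:
R's best replies: W→D; X→B; Y→C; Z→D.
Player 2's best replies: A→W; B→X; C→Z; D→Y.
Only (B, X) has each player best-responding; Nash payoffs (11, 7).
Player 2's commitment gain: 10 − 7 = 3.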